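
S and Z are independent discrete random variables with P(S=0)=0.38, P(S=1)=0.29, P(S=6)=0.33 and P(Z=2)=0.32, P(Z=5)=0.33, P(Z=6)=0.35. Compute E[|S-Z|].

E[|S-Z|] = Σ_s Σ_z |s-z| · P(S=s)P(Z=z)
 = 2·0.1216 + 5·0.1254 + 6·0.133 + 1·0.0928 + 4·0.0957 + 5·0.1015 + 4·0.1056 + 1·0.1089 + 0·0.1155
 = 0.2432 + 0.627 + 0.798 + 0.0928 + 0.3828 + 0.5075 + 0.4224 + 0.1089 + 0
 = 3.1826

3.1826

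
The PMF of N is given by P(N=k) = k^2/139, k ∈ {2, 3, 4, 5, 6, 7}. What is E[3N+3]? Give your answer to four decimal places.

E[3N+3] = Σ (3n+3)·P(N=n)
 = 9·4/139 + 12·9/139 + 15·16/139 + 18·25/139 + 21·36/139 + 24·49/139
 = 36/139 + 108/139 + 240/139 + 450/139 + 756/139 + 1176/139
 = 2766/139

19.8993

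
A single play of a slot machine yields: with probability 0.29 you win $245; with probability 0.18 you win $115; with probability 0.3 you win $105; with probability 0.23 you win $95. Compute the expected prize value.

E[payout] = 245·0.29 + 115·0.18 + 105·0.3 + 95·0.23
 = 71.05 + 20.7 + 31.5 + 21.85
 = 145.1

145.1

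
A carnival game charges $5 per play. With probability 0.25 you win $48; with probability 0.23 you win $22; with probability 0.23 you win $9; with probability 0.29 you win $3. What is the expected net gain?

15

E[payout] = 48·0.25 + 22·0.23 + 9·0.23 + 3·0.29
 = 12 + 5.06 + 2.07 + 0.87
 = 20
Net = 20 - 5 = 15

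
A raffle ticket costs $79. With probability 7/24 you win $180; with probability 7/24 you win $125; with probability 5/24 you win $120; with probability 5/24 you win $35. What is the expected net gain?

42.25

E[payout] = 180·7/24 + 125·7/24 + 120·5/24 + 35·5/24
 = 105/2 + 875/24 + 25 + 175/24
 = 485/4
Net = 485/4 - 79 = 169/4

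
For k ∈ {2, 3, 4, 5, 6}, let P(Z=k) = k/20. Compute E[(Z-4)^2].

E[(Z-4)^2] = Σ (z-4)^2·P(Z=z)
 = 4·1/10 + 1·3/20 + 0·1/5 + 1·1/4 + 4·3/10
 = 2/5 + 3/20 + 0 + 1/4 + 6/5
 = 2

2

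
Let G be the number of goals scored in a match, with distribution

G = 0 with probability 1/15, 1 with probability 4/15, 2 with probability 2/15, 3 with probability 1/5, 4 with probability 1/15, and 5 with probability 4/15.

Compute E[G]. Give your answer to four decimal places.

E[G] = Σ g·P(G=g)
 = 0·1/15 + 1·4/15 + 2·2/15 + 3·1/5 + 4·1/15 + 5·4/15
 = 0 + 4/15 + 4/15 + 3/5 + 4/15 + 4/3
 = 41/15

2.7333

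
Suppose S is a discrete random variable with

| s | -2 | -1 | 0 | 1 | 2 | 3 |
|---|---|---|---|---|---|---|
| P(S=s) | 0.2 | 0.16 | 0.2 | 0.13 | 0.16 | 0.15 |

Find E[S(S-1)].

2.74

E[S(S-1)] = Σ s(s-1)·P(S=s)
 = 6·0.2 + 2·0.16 + 0·0.2 + 0·0.13 + 2·0.16 + 6·0.15
 = 1.2 + 0.32 + 0 + 0 + 0.32 + 0.9
 = 2.74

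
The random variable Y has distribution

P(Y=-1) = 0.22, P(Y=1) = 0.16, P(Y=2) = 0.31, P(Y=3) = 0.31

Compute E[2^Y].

E[2^Y] = Σ 2^y·P(Y=y)
 = 0.5·0.22 + 2·0.16 + 4·0.31 + 8·0.31
 = 0.11 + 0.32 + 1.24 + 2.48
 = 4.15

4.15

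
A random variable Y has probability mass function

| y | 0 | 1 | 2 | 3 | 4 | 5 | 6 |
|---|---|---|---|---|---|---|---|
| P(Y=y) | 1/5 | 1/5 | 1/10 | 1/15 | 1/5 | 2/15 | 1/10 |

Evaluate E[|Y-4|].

2

E[|Y-4|] = Σ |y-4|·P(Y=y)
 = 4·1/5 + 3·1/5 + 2·1/10 + 1·1/15 + 0·1/5 + 1·2/15 + 2·1/10
 = 4/5 + 3/5 + 1/5 + 1/15 + 0 + 2/15 + 1/5
 = 2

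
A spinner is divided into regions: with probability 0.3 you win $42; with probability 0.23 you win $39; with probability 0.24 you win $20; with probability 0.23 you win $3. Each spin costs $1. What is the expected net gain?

26.06

E[payout] = 42·0.3 + 39·0.23 + 20·0.24 + 3·0.23
 = 12.6 + 8.97 + 4.8 + 0.69
 = 27.06
Net = 27.06 - 1 = 26.06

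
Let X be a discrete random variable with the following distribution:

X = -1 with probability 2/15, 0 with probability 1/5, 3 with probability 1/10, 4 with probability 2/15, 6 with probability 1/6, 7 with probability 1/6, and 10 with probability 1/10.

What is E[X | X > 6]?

8.125

P(X > 6) = 1/6 + 1/10 = 4/15.
E[X | X > 6] = [7·1/6 + 10·1/10] / (4/15)
 = 13/6 / (4/15)
 = 65/8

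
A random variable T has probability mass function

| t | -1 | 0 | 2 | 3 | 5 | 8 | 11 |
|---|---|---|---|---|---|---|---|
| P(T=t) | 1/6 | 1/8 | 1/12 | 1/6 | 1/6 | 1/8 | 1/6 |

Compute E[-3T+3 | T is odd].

-10.5

P(T is odd) = 1/6 + 1/6 + 1/6 + 1/6 = 2/3.
E[-3T+3 | T is odd] = [6·1/6 + (-6)·1/6 + (-12)·1/6 + (-30)·1/6] / (2/3)
 = -7 / (2/3)
 = -21/2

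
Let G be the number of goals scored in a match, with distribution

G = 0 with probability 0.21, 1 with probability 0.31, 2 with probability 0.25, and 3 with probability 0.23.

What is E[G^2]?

3.38

E[G^2] = Σ g^2·P(G=g)
 = 0·0.21 + 1·0.31 + 4·0.25 + 9·0.23
 = 0 + 0.31 + 1 + 2.07
 = 3.38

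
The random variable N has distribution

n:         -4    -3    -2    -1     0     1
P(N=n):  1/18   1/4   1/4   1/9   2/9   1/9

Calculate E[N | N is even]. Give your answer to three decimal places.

P(N is even) = 1/18 + 1/4 + 2/9 = 19/36.
E[N | N is even] = [(-4)·1/18 + (-2)·1/4 + 0·2/9] / (19/36)
 = -13/18 / (19/36)
 = -26/19

-1.368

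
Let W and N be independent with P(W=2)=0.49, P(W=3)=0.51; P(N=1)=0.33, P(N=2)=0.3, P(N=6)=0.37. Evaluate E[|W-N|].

1.9426

E[|W-N|] = Σ_w Σ_n |w-n| · P(W=w)P(N=n)
 = 1·0.1617 + 0·0.147 + 4·0.1813 + 2·0.1683 + 1·0.153 + 3·0.1887
 = 0.1617 + 0 + 0.7252 + 0.3366 + 0.153 + 0.5661
 = 1.9426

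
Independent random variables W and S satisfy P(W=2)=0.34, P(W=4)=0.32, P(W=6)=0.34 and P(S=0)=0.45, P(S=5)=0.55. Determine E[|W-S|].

E[|W-S|] = Σ_w Σ_s |w-s| · P(W=w)P(S=s)
 = 2·0.153 + 3·0.187 + 4·0.144 + 1·0.176 + 6·0.153 + 1·0.187
 = 0.306 + 0.561 + 0.576 + 0.176 + 0.918 + 0.187
 = 2.724

2.724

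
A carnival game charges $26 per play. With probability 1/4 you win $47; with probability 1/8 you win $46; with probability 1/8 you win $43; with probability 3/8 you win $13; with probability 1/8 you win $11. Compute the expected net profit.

E[payout] = 47·1/4 + 46·1/8 + 43·1/8 + 13·3/8 + 11·1/8
 = 47/4 + 23/4 + 43/8 + 39/8 + 11/8
 = 233/8
Net = 233/8 - 26 = 25/8

3.125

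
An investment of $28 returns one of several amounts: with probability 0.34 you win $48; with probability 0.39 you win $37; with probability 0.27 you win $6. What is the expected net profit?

E[payout] = 48·0.34 + 37·0.39 + 6·0.27
 = 16.32 + 14.43 + 1.62
 = 32.37
Net = 32.37 - 28 = 4.37

4.37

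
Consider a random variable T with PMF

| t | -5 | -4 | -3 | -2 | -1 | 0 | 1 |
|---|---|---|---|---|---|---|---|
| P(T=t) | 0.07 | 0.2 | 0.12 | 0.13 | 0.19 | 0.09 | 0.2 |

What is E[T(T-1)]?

E[T(T-1)] = Σ t(t-1)·P(T=t)
 = 30·0.07 + 20·0.2 + 12·0.12 + 6·0.13 + 2·0.19 + 0·0.09 + 0·0.2
 = 2.1 + 4 + 1.44 + 0.78 + 0.38 + 0 + 0
 = 8.7

8.7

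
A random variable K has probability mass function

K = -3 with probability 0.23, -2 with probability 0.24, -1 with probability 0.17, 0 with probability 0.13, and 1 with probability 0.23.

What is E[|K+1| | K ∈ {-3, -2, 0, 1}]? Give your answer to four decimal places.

1.5542

P(K ∈ {-3, -2, 0, 1}) = 0.23 + 0.24 + 0.13 + 0.23 = 0.83.
E[|K+1| | K ∈ {-3, -2, 0, 1}] = [2·0.23 + 1·0.24 + 1·0.13 + 2·0.23] / 0.83
 = 1.29 / 0.83
 = 129/83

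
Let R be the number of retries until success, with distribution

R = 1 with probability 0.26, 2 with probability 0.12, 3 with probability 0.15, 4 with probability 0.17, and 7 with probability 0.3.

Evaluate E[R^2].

19.51

E[R^2] = Σ r^2·P(R=r)
 = 1·0.26 + 4·0.12 + 9·0.15 + 16·0.17 + 49·0.3
 = 0.26 + 0.48 + 1.35 + 2.72 + 14.7
 = 19.51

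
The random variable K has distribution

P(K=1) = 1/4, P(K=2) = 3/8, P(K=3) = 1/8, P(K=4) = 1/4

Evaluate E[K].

E[K] = Σ k·P(K=k)
 = 1·1/4 + 2·3/8 + 3·1/8 + 4·1/4
 = 1/4 + 3/4 + 3/8 + 1
 = 19/8

2.375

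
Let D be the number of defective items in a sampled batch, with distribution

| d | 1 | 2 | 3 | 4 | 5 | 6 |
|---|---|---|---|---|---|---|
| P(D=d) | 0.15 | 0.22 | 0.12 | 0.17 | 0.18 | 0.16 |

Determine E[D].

E[D] = Σ d·P(D=d)
 = 1·0.15 + 2·0.22 + 3·0.12 + 4·0.17 + 5·0.18 + 6·0.16
 = 0.15 + 0.44 + 0.36 + 0.68 + 0.9 + 0.96
 = 3.49

3.49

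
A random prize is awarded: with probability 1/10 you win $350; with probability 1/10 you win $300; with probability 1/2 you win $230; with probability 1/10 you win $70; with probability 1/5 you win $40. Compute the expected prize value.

195

E[payout] = 350·1/10 + 300·1/10 + 230·1/2 + 70·1/10 + 40·1/5
 = 35 + 30 + 115 + 7 + 8
 = 195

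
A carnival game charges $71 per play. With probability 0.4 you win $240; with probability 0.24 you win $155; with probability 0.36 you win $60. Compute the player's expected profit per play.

83.8

E[payout] = 240·0.4 + 155·0.24 + 60·0.36
 = 96 + 37.2 + 21.6
 = 154.8
Net = 154.8 - 71 = 83.8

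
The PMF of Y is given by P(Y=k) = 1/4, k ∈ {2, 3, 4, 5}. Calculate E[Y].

E[Y] = Σ y·P(Y=y)
 = 2·1/4 + 3·1/4 + 4·1/4 + 5·1/4
 = 1/2 + 3/4 + 1 + 5/4
 = 7/2

3.5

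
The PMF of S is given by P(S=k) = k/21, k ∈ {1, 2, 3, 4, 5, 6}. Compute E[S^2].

E[S^2] = Σ s^2·P(S=s)
 = 1·1/21 + 4·2/21 + 9·1/7 + 16·4/21 + 25·5/21 + 36·2/7
 = 1/21 + 8/21 + 9/7 + 64/21 + 125/21 + 72/7
 = 21

21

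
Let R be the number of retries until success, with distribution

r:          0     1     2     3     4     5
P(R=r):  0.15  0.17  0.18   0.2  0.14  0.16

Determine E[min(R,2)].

1.53

E[min(R,2)] = Σ min(r,2)·P(R=r)
 = 0·0.15 + 1·0.17 + 2·0.18 + 2·0.2 + 2·0.14 + 2·0.16
 = 0 + 0.17 + 0.36 + 0.4 + 0.28 + 0.32
 = 1.53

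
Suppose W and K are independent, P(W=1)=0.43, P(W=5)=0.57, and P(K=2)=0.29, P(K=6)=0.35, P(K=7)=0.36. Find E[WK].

17.056

E[WK] = Σ_w Σ_k wk · P(W=w)P(K=k)
 = 2·0.1247 + 6·0.1505 + 7·0.1548 + 10·0.1653 + 30·0.1995 + 35·0.2052
 = 0.2494 + 0.903 + 1.0836 + 1.653 + 5.985 + 7.182
 = 17.056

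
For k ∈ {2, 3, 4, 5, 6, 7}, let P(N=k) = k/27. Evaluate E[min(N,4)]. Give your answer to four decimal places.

E[min(N,4)] = Σ min(n,4)·P(N=n)
 = 2·2/27 + 3·1/9 + 4·4/27 + 4·5/27 + 4·2/9 + 4·7/27
 = 4/27 + 1/3 + 16/27 + 20/27 + 8/9 + 28/27
 = 101/27

3.7407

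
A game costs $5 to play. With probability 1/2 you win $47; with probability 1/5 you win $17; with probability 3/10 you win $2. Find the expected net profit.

22.5

E[payout] = 47·1/2 + 17·1/5 + 2·3/10
 = 47/2 + 17/5 + 3/5
 = 55/2
Net = 55/2 - 5 = 45/2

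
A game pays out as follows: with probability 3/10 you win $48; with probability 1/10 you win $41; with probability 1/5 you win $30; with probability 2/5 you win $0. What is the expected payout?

E[payout] = 48·3/10 + 41·1/10 + 30·1/5 + 0·2/5
 = 72/5 + 41/10 + 6 + 0
 = 49/2

24.5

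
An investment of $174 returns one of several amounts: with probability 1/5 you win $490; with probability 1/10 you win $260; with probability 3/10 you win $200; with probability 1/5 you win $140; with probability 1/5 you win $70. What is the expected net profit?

52

E[payout] = 490·1/5 + 260·1/10 + 200·3/10 + 140·1/5 + 70·1/5
 = 98 + 26 + 60 + 28 + 14
 = 226
Net = 226 - 174 = 52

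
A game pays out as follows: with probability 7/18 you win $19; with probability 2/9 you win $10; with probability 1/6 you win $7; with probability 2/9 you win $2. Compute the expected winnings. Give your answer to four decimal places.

E[payout] = 19·7/18 + 10·2/9 + 7·1/6 + 2·2/9
 = 133/18 + 20/9 + 7/6 + 4/9
 = 101/9

11.2222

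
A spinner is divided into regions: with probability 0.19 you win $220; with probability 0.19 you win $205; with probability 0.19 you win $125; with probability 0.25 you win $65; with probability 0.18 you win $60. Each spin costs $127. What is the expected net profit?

4.55

E[payout] = 220·0.19 + 205·0.19 + 125·0.19 + 65·0.25 + 60·0.18
 = 41.8 + 38.95 + 23.75 + 16.25 + 10.8
 = 131.55
Net = 131.55 - 127 = 4.55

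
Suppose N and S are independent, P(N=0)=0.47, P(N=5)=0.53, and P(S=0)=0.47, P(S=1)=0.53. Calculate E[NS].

1.4045

E[NS] = Σ_n Σ_s ns · P(N=n)P(S=s)
 = 0·0.2209 + 0·0.2491 + 0·0.2491 + 5·0.2809
 = 0 + 0 + 0 + 1.4045
 = 1.4045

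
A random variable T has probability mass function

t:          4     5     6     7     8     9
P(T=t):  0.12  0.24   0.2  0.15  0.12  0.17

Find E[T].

6.42

E[T] = Σ t·P(T=t)
 = 4·0.12 + 5·0.24 + 6·0.2 + 7·0.15 + 8·0.12 + 9·0.17
 = 0.48 + 1.2 + 1.2 + 1.05 + 0.96 + 1.53
 = 6.42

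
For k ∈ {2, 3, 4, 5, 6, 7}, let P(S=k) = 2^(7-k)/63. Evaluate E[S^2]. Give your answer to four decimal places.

E[S^2] = Σ s^2·P(S=s)
 = 4·32/63 + 9·16/63 + 16·8/63 + 25·4/63 + 36·2/63 + 49·1/63
 = 128/63 + 16/7 + 128/63 + 100/63 + 8/7 + 7/9
 = 69/7

9.8571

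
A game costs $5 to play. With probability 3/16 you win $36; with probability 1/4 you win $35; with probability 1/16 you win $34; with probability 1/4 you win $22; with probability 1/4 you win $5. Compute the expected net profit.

19.375

E[payout] = 36·3/16 + 35·1/4 + 34·1/16 + 22·1/4 + 5·1/4
 = 27/4 + 35/4 + 17/8 + 11/2 + 5/4
 = 195/8
Net = 195/8 - 5 = 155/8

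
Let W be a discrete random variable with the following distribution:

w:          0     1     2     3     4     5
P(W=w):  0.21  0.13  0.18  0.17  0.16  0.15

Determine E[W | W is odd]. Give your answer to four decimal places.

3.0889

P(W is odd) = 0.13 + 0.17 + 0.15 = 0.45.
E[W | W is odd] = [1·0.13 + 3·0.17 + 5·0.15] / 0.45
 = 1.39 / 0.45
 = 139/45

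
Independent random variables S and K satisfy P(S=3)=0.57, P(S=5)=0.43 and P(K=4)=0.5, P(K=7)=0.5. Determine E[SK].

21.23

E[SK] = Σ_s Σ_k sk · P(S=s)P(K=k)
 = 12·0.285 + 21·0.285 + 20·0.215 + 35·0.215
 = 3.42 + 5.985 + 4.3 + 7.525
 = 21.23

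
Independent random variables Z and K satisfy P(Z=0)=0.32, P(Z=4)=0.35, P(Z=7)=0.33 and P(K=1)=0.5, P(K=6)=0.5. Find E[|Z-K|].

E[|Z-K|] = Σ_z Σ_k |z-k| · P(Z=z)P(K=k)
 = 1·0.16 + 6·0.16 + 3·0.175 + 2·0.175 + 6·0.165 + 1·0.165
 = 0.16 + 0.96 + 0.525 + 0.35 + 0.99 + 0.165
 = 3.15

3.15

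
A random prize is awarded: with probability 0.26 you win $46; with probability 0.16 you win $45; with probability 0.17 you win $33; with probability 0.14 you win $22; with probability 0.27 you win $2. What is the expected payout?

28.39

E[payout] = 46·0.26 + 45·0.16 + 33·0.17 + 22·0.14 + 2·0.27
 = 11.96 + 7.2 + 5.61 + 3.08 + 0.54
 = 28.39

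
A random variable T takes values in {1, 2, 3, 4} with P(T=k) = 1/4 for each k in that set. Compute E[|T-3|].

E[|T-3|] = Σ |t-3|·P(T=t)
 = 2·1/4 + 1·1/4 + 0·1/4 + 1·1/4
 = 1/2 + 1/4 + 0 + 1/4
 = 1

1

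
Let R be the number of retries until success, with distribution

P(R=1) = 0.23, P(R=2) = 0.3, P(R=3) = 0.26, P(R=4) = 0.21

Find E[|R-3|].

0.97

E[|R-3|] = Σ |r-3|·P(R=r)
 = 2·0.23 + 1·0.3 + 0·0.26 + 1·0.21
 = 0.46 + 0.3 + 0 + 0.21
 = 0.97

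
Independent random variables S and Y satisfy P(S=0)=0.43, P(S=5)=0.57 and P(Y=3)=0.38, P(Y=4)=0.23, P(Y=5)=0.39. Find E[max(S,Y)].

E[max(S,Y)] = Σ_s Σ_y max(s,y) · P(S=s)P(Y=y)
 = 3·0.1634 + 4·0.0989 + 5·0.1677 + 5·0.2166 + 5·0.1311 + 5·0.2223
 = 0.4902 + 0.3956 + 0.8385 + 1.083 + 0.6555 + 1.1115
 = 4.5743

4.5743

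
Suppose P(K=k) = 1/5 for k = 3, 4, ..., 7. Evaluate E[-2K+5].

-5

E[-2K+5] = Σ (-2k+5)·P(K=k)
 = (-1)·1/5 + (-3)·1/5 + (-5)·1/5 + (-7)·1/5 + (-9)·1/5
 = (-1/5) + (-3/5) + (-1) + (-7/5) + (-9/5)
 = -5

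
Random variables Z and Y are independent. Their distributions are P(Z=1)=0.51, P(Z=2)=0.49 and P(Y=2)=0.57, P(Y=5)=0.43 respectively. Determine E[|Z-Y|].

1.8

E[|Z-Y|] = Σ_z Σ_y |z-y| · P(Z=z)P(Y=y)
 = 1·0.2907 + 4·0.2193 + 0·0.2793 + 3·0.2107
 = 0.2907 + 0.8772 + 0 + 0.6321
 = 1.8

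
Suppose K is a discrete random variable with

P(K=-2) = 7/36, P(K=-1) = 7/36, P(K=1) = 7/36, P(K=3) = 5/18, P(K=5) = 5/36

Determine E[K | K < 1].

P(K < 1) = 7/36 + 7/36 = 7/18.
E[K | K < 1] = [(-2)·7/36 + (-1)·7/36] / (7/18)
 = -7/12 / (7/18)
 = -3/2

-1.5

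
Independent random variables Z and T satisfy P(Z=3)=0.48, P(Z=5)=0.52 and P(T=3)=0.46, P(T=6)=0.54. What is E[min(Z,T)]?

3.5616

E[min(Z,T)] = Σ_z Σ_t min(z,t) · P(Z=z)P(T=t)
 = 3·0.2208 + 3·0.2592 + 3·0.2392 + 5·0.2808
 = 0.6624 + 0.7776 + 0.7176 + 1.404
 = 3.5616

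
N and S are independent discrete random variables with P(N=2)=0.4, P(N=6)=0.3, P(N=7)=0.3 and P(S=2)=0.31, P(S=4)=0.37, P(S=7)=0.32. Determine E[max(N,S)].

E[max(N,S)] = Σ_n Σ_s max(n,s) · P(N=n)P(S=s)
 = 2·0.124 + 4·0.148 + 7·0.128 + 6·0.093 + 6·0.111 + 7·0.096 + 7·0.093 + 7·0.111 + 7·0.096
 = 0.248 + 0.592 + 0.896 + 0.558 + 0.666 + 0.672 + 0.651 + 0.777 + 0.672
 = 5.732

5.732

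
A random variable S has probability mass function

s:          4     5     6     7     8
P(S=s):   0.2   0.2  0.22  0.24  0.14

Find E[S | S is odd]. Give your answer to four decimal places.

6.0909

P(S is odd) = 0.2 + 0.24 = 0.44.
E[S | S is odd] = [5·0.2 + 7·0.24] / 0.44
 = 2.68 / 0.44
 = 67/11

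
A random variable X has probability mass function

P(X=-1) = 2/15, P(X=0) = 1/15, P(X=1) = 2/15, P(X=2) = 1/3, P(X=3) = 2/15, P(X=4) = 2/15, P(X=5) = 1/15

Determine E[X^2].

6.6

E[X^2] = Σ x^2·P(X=x)
 = 1·2/15 + 0·1/15 + 1·2/15 + 4·1/3 + 9·2/15 + 16·2/15 + 25·1/15
 = 2/15 + 0 + 2/15 + 4/3 + 6/5 + 32/15 + 5/3
 = 33/5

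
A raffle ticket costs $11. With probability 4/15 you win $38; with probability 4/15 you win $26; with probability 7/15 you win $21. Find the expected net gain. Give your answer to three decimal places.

15.867

E[payout] = 38·4/15 + 26·4/15 + 21·7/15
 = 152/15 + 104/15 + 49/5
 = 403/15
Net = 403/15 - 11 = 238/15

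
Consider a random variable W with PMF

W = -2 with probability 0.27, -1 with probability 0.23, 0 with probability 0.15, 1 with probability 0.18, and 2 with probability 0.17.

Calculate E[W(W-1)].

E[W(W-1)] = Σ w(w-1)·P(W=w)
 = 6·0.27 + 2·0.23 + 0·0.15 + 0·0.18 + 2·0.17
 = 1.62 + 0.46 + 0 + 0 + 0.34
 = 2.42

2.42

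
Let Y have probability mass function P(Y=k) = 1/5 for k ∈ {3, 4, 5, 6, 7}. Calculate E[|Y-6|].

1.4

E[|Y-6|] = Σ |y-6|·P(Y=y)
 = 3·1/5 + 2·1/5 + 1·1/5 + 0·1/5 + 1·1/5
 = 3/5 + 2/5 + 1/5 + 0 + 1/5
 = 7/5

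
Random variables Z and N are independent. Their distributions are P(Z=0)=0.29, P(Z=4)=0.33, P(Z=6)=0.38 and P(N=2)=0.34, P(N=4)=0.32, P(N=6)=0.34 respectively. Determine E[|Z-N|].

E[|Z-N|] = Σ_z Σ_n |z-n| · P(Z=z)P(N=n)
 = 2·0.0986 + 4·0.0928 + 6·0.0986 + 2·0.1122 + 0·0.1056 + 2·0.1122 + 4·0.1292 + 2·0.1216 + 0·0.1292
 = 0.1972 + 0.3712 + 0.5916 + 0.2244 + 0 + 0.2244 + 0.5168 + 0.2432 + 0
 = 2.3688

2.3688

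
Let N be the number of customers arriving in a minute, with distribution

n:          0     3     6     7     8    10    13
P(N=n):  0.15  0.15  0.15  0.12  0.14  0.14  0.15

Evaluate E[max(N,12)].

12.15

E[max(N,12)] = Σ max(n,12)·P(N=n)
 = 12·0.15 + 12·0.15 + 12·0.15 + 12·0.12 + 12·0.14 + 12·0.14 + 13·0.15
 = 1.8 + 1.8 + 1.8 + 1.44 + 1.68 + 1.68 + 1.95
 = 12.15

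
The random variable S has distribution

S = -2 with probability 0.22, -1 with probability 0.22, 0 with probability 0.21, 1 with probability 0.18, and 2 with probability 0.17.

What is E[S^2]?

E[S^2] = Σ s^2·P(S=s)
 = 4·0.22 + 1·0.22 + 0·0.21 + 1·0.18 + 4·0.17
 = 0.88 + 0.22 + 0 + 0.18 + 0.68
 = 1.96

1.96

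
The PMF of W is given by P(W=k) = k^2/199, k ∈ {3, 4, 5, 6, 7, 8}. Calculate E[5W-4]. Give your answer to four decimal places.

28.3367

E[5W-4] = Σ (5w-4)·P(W=w)
 = 11·9/199 + 16·16/199 + 21·25/199 + 26·36/199 + 31·49/199 + 36·64/199
 = 99/199 + 256/199 + 525/199 + 936/199 + 1519/199 + 2304/199
 = 5639/199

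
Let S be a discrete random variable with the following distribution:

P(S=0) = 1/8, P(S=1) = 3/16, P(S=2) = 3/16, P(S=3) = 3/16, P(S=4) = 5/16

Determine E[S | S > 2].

P(S > 2) = 3/16 + 5/16 = 1/2.
E[S | S > 2] = [3·3/16 + 4·5/16] / (1/2)
 = 29/16 / (1/2)
 = 29/8

3.625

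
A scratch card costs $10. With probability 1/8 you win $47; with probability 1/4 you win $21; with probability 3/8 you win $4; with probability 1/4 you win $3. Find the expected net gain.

E[payout] = 47·1/8 + 21·1/4 + 4·3/8 + 3·1/4
 = 47/8 + 21/4 + 3/2 + 3/4
 = 107/8
Net = 107/8 - 10 = 27/8

3.375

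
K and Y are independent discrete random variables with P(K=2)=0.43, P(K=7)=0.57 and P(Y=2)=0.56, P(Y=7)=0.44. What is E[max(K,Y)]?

5.796

E[max(K,Y)] = Σ_k Σ_y max(k,y) · P(K=k)P(Y=y)
 = 2·0.2408 + 7·0.1892 + 7·0.3192 + 7·0.2508
 = 0.4816 + 1.3244 + 2.2344 + 1.7556
 = 5.796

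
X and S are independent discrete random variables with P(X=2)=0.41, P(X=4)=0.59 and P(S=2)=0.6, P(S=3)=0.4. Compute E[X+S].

E[X+S] = Σ_x Σ_s (x+s) · P(X=x)P(S=s)
 = 4·0.246 + 5·0.164 + 6·0.354 + 7·0.236
 = 0.984 + 0.82 + 2.124 + 1.652
 = 5.58

5.58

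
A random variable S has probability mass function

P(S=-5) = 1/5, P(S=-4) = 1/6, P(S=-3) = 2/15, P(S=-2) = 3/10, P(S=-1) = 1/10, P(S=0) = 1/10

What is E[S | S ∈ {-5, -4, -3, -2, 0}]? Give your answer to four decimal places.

P(S ∈ {-5, -4, -3, -2, 0}) = 1/5 + 1/6 + 2/15 + 3/10 + 1/10 = 9/10.
E[S | S ∈ {-5, -4, -3, -2, 0}] = [(-5)·1/5 + (-4)·1/6 + (-3)·2/15 + (-2)·3/10 + 0·1/10] / (9/10)
 = -8/3 / (9/10)
 = -80/27

-2.9630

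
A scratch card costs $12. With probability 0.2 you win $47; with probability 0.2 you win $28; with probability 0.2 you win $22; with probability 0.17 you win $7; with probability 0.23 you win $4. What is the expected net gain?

E[payout] = 47·0.2 + 28·0.2 + 22·0.2 + 7·0.17 + 4·0.23
 = 9.4 + 5.6 + 4.4 + 1.19 + 0.92
 = 21.51
Net = 21.51 - 12 = 9.51

9.51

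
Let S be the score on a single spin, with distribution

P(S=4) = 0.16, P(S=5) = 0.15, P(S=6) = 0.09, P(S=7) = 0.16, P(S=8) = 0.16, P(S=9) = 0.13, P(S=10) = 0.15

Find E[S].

E[S] = Σ s·P(S=s)
 = 4·0.16 + 5·0.15 + 6·0.09 + 7·0.16 + 8·0.16 + 9·0.13 + 10·0.15
 = 0.64 + 0.75 + 0.54 + 1.12 + 1.28 + 1.17 + 1.5
 = 7

7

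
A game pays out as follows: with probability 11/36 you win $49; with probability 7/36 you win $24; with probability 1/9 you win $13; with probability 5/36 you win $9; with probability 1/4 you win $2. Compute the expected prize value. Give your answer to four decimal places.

22.8333

E[payout] = 49·11/36 + 24·7/36 + 13·1/9 + 9·5/36 + 2·1/4
 = 539/36 + 14/3 + 13/9 + 5/4 + 1/2
 = 137/6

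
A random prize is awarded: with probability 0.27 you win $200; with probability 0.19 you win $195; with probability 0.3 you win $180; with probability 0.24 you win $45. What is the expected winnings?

E[payout] = 200·0.27 + 195·0.19 + 180·0.3 + 45·0.24
 = 54 + 37.05 + 54 + 10.8
 = 155.85

155.85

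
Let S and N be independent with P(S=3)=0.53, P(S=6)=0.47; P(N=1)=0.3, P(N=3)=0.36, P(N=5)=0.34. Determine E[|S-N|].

2.0508

E[|S-N|] = Σ_s Σ_n |s-n| · P(S=s)P(N=n)
 = 2·0.159 + 0·0.1908 + 2·0.1802 + 5·0.141 + 3·0.1692 + 1·0.1598
 = 0.318 + 0 + 0.3604 + 0.705 + 0.5076 + 0.1598
 = 2.0508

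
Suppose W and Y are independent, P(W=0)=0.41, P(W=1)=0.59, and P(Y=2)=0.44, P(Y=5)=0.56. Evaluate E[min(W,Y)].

0.59

E[min(W,Y)] = Σ_w Σ_y min(w,y) · P(W=w)P(Y=y)
 = 0·0.1804 + 0·0.2296 + 1·0.2596 + 1·0.3304
 = 0 + 0 + 0.2596 + 0.3304
 = 0.59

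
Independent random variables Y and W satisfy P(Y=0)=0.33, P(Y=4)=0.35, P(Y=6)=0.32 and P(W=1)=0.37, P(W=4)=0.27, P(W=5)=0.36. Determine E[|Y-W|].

E[|Y-W|] = Σ_y Σ_w |y-w| · P(Y=y)P(W=w)
 = 1·0.1221 + 4·0.0891 + 5·0.1188 + 3·0.1295 + 0·0.0945 + 1·0.126 + 5·0.1184 + 2·0.0864 + 1·0.1152
 = 0.1221 + 0.3564 + 0.594 + 0.3885 + 0 + 0.126 + 0.592 + 0.1728 + 0.1152
 = 2.467

2.467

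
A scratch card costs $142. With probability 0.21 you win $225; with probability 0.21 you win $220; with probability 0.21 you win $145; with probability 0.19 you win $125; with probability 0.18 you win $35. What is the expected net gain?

E[payout] = 225·0.21 + 220·0.21 + 145·0.21 + 125·0.19 + 35·0.18
 = 47.25 + 46.2 + 30.45 + 23.75 + 6.3
 = 153.95
Net = 153.95 - 142 = 11.95

11.95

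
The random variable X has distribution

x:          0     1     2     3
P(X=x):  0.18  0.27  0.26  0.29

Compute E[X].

E[X] = Σ x·P(X=x)
 = 0·0.18 + 1·0.27 + 2·0.26 + 3·0.29
 = 0 + 0.27 + 0.52 + 0.87
 = 1.66

1.66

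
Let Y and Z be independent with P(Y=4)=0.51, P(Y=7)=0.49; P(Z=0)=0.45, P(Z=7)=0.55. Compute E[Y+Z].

E[Y+Z] = Σ_y Σ_z (y+z) · P(Y=y)P(Z=z)
 = 4·0.2295 + 11·0.2805 + 7·0.2205 + 14·0.2695
 = 0.918 + 3.0855 + 1.5435 + 3.773
 = 9.32

9.32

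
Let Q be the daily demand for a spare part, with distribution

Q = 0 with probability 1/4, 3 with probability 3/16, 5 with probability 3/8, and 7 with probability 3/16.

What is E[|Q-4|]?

2.125

E[|Q-4|] = Σ |q-4|·P(Q=q)
 = 4·1/4 + 1·3/16 + 1·3/8 + 3·3/16
 = 1 + 3/16 + 3/8 + 9/16
 = 17/8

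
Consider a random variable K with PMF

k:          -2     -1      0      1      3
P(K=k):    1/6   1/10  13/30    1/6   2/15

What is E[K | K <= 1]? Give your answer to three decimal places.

-0.308

P(K <= 1) = 1/6 + 1/10 + 13/30 + 1/6 = 13/15.
E[K | K <= 1] = [(-2)·1/6 + (-1)·1/10 + 0·13/30 + 1·1/6] / (13/15)
 = -4/15 / (13/15)
 = -4/13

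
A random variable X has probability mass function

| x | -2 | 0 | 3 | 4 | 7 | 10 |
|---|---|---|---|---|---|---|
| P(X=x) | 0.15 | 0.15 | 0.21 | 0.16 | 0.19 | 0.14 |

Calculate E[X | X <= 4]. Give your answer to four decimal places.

1.4478

P(X <= 4) = 0.15 + 0.15 + 0.21 + 0.16 = 0.67.
E[X | X <= 4] = [(-2)·0.15 + 0·0.15 + 3·0.21 + 4·0.16] / 0.67
 = 0.97 / 0.67
 = 97/67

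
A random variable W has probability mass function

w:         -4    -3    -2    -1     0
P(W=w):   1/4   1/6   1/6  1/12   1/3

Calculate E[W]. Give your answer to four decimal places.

E[W] = Σ w·P(W=w)
 = (-4)·1/4 + (-3)·1/6 + (-2)·1/6 + (-1)·1/12 + 0·1/3
 = (-1) + (-1/2) + (-1/3) + (-1/12) + 0
 = -23/12

-1.9167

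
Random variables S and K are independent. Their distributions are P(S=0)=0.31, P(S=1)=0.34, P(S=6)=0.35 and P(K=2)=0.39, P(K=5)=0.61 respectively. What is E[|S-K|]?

2.909

E[|S-K|] = Σ_s Σ_k |s-k| · P(S=s)P(K=k)
 = 2·0.1209 + 5·0.1891 + 1·0.1326 + 4·0.2074 + 4·0.1365 + 1·0.2135
 = 0.2418 + 0.9455 + 0.1326 + 0.8296 + 0.546 + 0.2135
 = 2.909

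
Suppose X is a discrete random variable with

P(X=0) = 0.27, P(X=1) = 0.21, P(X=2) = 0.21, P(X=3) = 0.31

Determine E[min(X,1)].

E[min(X,1)] = Σ min(x,1)·P(X=x)
 = 0·0.27 + 1·0.21 + 1·0.21 + 1·0.31
 = 0 + 0.21 + 0.21 + 0.31
 = 0.73

0.73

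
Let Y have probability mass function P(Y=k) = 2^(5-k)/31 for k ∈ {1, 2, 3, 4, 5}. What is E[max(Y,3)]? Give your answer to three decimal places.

E[max(Y,3)] = Σ max(y,3)·P(Y=y)
 = 3·16/31 + 3·8/31 + 3·4/31 + 4·2/31 + 5·1/31
 = 48/31 + 24/31 + 12/31 + 8/31 + 5/31
 = 97/31

3.129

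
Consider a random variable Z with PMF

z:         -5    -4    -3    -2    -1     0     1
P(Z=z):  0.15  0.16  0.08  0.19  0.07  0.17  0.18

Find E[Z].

E[Z] = Σ z·P(Z=z)
 = (-5)·0.15 + (-4)·0.16 + (-3)·0.08 + (-2)·0.19 + (-1)·0.07 + 0·0.17 + 1·0.18
 = (-0.75) + (-0.64) + (-0.24) + (-0.38) + (-0.07) + 0 + 0.18
 = -1.9

-1.9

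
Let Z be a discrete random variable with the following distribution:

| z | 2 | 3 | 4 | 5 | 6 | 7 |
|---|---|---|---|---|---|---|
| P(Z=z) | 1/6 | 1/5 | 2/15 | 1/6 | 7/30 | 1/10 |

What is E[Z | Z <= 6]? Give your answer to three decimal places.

P(Z <= 6) = 1/6 + 1/5 + 2/15 + 1/6 + 7/30 = 9/10.
E[Z | Z <= 6] = [2·1/6 + 3·1/5 + 4·2/15 + 5·1/6 + 6·7/30] / (9/10)
 = 37/10 / (9/10)
 = 37/9

4.111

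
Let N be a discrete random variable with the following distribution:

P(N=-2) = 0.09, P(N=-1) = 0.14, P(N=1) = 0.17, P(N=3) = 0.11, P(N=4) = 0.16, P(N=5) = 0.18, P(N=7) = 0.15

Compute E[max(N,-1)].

E[max(N,-1)] = Σ max(n,-1)·P(N=n)
 = (-1)·0.09 + (-1)·0.14 + 1·0.17 + 3·0.11 + 4·0.16 + 5·0.18 + 7·0.15
 = (-0.09) + (-0.14) + 0.17 + 0.33 + 0.64 + 0.9 + 1.05
 = 2.86

2.86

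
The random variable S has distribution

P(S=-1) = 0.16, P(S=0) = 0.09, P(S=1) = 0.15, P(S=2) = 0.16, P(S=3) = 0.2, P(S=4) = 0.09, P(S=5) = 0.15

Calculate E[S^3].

E[S^3] = Σ s^3·P(S=s)
 = (-1)·0.16 + 0·0.09 + 1·0.15 + 8·0.16 + 27·0.2 + 64·0.09 + 125·0.15
 = (-0.16) + 0 + 0.15 + 1.28 + 5.4 + 5.76 + 18.75
 = 31.18

31.18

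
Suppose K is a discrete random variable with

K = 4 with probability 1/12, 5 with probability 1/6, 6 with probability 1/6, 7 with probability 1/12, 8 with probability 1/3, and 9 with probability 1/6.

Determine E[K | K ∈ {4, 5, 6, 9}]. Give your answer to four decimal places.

P(K ∈ {4, 5, 6, 9}) = 1/12 + 1/6 + 1/6 + 1/6 = 7/12.
E[K | K ∈ {4, 5, 6, 9}] = [4·1/12 + 5·1/6 + 6·1/6 + 9·1/6] / (7/12)
 = 11/3 / (7/12)
 = 44/7

6.2857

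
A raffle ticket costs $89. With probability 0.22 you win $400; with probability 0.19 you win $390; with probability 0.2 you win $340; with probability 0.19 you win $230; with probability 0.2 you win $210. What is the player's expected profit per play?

226.8

E[payout] = 400·0.22 + 390·0.19 + 340·0.2 + 230·0.19 + 210·0.2
 = 88 + 74.1 + 68 + 43.7 + 42
 = 315.8
Net = 315.8 - 89 = 226.8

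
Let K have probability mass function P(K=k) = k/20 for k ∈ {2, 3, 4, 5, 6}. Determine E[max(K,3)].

4.6

E[max(K,3)] = Σ max(k,3)·P(K=k)
 = 3·1/10 + 3·3/20 + 4·1/5 + 5·1/4 + 6·3/10
 = 3/10 + 9/20 + 4/5 + 5/4 + 9/5
 = 23/5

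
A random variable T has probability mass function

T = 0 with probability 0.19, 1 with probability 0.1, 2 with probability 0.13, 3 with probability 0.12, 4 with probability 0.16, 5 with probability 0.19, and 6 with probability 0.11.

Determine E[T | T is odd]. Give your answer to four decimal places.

P(T is odd) = 0.1 + 0.12 + 0.19 = 0.41.
E[T | T is odd] = [1·0.1 + 3·0.12 + 5·0.19] / 0.41
 = 1.41 / 0.41
 = 141/41

3.4390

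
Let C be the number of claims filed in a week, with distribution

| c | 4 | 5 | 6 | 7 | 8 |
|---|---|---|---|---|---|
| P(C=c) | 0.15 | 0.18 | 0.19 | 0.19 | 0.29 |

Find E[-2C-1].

-13.58

E[-2C-1] = Σ (-2c-1)·P(C=c)
 = (-9)·0.15 + (-11)·0.18 + (-13)·0.19 + (-15)·0.19 + (-17)·0.29
 = (-1.35) + (-1.98) + (-2.47) + (-2.85) + (-4.93)
 = -13.58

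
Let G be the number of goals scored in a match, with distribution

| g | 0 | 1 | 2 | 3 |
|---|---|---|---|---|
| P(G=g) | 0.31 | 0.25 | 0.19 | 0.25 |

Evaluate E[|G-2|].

E[|G-2|] = Σ |g-2|·P(G=g)
 = 2·0.31 + 1·0.25 + 0·0.19 + 1·0.25
 = 0.62 + 0.25 + 0 + 0.25
 = 1.12

1.12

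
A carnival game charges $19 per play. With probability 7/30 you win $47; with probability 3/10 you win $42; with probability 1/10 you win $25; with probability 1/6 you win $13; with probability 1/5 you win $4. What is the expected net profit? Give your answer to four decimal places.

E[payout] = 47·7/30 + 42·3/10 + 25·1/10 + 13·1/6 + 4·1/5
 = 329/30 + 63/5 + 5/2 + 13/6 + 4/5
 = 871/30
Net = 871/30 - 19 = 301/30

10.0333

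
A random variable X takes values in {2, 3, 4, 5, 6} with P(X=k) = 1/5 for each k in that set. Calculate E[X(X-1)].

14

E[X(X-1)] = Σ x(x-1)·P(X=x)
 = 2·1/5 + 6·1/5 + 12·1/5 + 20·1/5 + 30·1/5
 = 2/5 + 6/5 + 12/5 + 4 + 6
 = 14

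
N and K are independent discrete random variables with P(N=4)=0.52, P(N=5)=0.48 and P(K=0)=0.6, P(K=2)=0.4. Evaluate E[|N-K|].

3.68

E[|N-K|] = Σ_n Σ_k |n-k| · P(N=n)P(K=k)
 = 4·0.312 + 2·0.208 + 5·0.288 + 3·0.192
 = 1.248 + 0.416 + 1.44 + 0.576
 = 3.68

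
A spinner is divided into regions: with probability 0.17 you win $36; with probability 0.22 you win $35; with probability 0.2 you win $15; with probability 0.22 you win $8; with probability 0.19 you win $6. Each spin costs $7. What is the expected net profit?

E[payout] = 36·0.17 + 35·0.22 + 15·0.2 + 8·0.22 + 6·0.19
 = 6.12 + 7.7 + 3 + 1.76 + 1.14
 = 19.72
Net = 19.72 - 7 = 12.72

12.72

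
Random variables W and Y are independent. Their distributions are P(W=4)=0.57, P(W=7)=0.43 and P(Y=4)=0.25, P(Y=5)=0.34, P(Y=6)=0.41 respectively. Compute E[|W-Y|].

1.4524

E[|W-Y|] = Σ_w Σ_y |w-y| · P(W=w)P(Y=y)
 = 0·0.1425 + 1·0.1938 + 2·0.2337 + 3·0.1075 + 2·0.1462 + 1·0.1763
 = 0 + 0.1938 + 0.4674 + 0.3225 + 0.2924 + 0.1763
 = 1.4524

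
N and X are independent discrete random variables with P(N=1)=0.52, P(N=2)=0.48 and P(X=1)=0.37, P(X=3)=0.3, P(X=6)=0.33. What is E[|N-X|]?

2.1252

E[|N-X|] = Σ_n Σ_x |n-x| · P(N=n)P(X=x)
 = 0·0.1924 + 2·0.156 + 5·0.1716 + 1·0.1776 + 1·0.144 + 4·0.1584
 = 0 + 0.312 + 0.858 + 0.1776 + 0.144 + 0.6336
 = 2.1252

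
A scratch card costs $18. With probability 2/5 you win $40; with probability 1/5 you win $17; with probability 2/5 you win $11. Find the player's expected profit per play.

5.8

E[payout] = 40·2/5 + 17·1/5 + 11·2/5
 = 16 + 17/5 + 22/5
 = 119/5
Net = 119/5 - 18 = 29/5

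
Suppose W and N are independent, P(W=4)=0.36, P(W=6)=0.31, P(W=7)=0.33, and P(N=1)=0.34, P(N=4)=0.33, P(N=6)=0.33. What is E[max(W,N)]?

E[max(W,N)] = Σ_w Σ_n max(w,n) · P(W=w)P(N=n)
 = 4·0.1224 + 4·0.1188 + 6·0.1188 + 6·0.1054 + 6·0.1023 + 6·0.1023 + 7·0.1122 + 7·0.1089 + 7·0.1089
 = 0.4896 + 0.4752 + 0.7128 + 0.6324 + 0.6138 + 0.6138 + 0.7854 + 0.7623 + 0.7623
 = 5.8476

5.8476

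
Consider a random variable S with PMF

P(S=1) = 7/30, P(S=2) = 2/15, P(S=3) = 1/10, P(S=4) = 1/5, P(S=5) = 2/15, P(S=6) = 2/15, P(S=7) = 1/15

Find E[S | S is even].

P(S is even) = 2/15 + 1/5 + 2/15 = 7/15.
E[S | S is even] = [2·2/15 + 4·1/5 + 6·2/15] / (7/15)
 = 28/15 / (7/15)
 = 4

4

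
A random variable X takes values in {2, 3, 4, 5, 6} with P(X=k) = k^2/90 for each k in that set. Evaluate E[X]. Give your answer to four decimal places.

4.8889

E[X] = Σ x·P(X=x)
 = 2·2/45 + 3·1/10 + 4·8/45 + 5·5/18 + 6·2/5
 = 4/45 + 3/10 + 32/45 + 25/18 + 12/5
 = 44/9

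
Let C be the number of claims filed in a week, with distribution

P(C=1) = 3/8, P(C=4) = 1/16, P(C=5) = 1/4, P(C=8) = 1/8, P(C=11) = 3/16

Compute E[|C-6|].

E[|C-6|] = Σ |c-6|·P(C=c)
 = 5·3/8 + 2·1/16 + 1·1/4 + 2·1/8 + 5·3/16
 = 15/8 + 1/8 + 1/4 + 1/4 + 15/16
 = 55/16

3.4375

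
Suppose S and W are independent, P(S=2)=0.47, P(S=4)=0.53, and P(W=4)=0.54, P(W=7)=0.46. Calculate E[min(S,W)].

3.06

E[min(S,W)] = Σ_s Σ_w min(s,w) · P(S=s)P(W=w)
 = 2·0.2538 + 2·0.2162 + 4·0.2862 + 4·0.2438
 = 0.5076 + 0.4324 + 1.1448 + 0.9752
 = 3.06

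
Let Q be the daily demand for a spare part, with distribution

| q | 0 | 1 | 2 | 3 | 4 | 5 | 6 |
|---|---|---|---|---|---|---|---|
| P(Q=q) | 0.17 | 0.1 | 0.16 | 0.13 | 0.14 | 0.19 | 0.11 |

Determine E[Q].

E[Q] = Σ q·P(Q=q)
 = 0·0.17 + 1·0.1 + 2·0.16 + 3·0.13 + 4·0.14 + 5·0.19 + 6·0.11
 = 0 + 0.1 + 0.32 + 0.39 + 0.56 + 0.95 + 0.66
 = 2.98

2.98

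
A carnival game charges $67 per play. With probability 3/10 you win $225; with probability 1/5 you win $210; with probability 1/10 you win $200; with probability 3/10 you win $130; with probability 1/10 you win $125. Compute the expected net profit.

E[payout] = 225·3/10 + 210·1/5 + 200·1/10 + 130·3/10 + 125·1/10
 = 135/2 + 42 + 20 + 39 + 25/2
 = 181
Net = 181 - 67 = 114

114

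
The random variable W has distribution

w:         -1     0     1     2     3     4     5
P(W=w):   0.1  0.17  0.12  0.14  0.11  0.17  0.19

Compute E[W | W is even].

2

P(W is even) = 0.17 + 0.14 + 0.17 = 0.48.
E[W | W is even] = [0·0.17 + 2·0.14 + 4·0.17] / 0.48
 = 0.96 / 0.48
 = 2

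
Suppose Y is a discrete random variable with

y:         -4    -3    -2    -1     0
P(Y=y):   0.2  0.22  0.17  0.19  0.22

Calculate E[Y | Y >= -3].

-1.4875

P(Y >= -3) = 0.22 + 0.17 + 0.19 + 0.22 = 0.8.
E[Y | Y >= -3] = [(-3)·0.22 + (-2)·0.17 + (-1)·0.19 + 0·0.22] / 0.8
 = -1.19 / 0.8
 = -119/80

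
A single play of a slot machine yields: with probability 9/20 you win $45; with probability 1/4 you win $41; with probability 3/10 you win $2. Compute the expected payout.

31.1

E[payout] = 45·9/20 + 41·1/4 + 2·3/10
 = 81/4 + 41/4 + 3/5
 = 311/10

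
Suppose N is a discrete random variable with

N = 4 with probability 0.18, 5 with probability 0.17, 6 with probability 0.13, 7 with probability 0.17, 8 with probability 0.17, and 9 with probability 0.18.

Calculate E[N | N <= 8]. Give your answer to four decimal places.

5.9756

P(N <= 8) = 0.18 + 0.17 + 0.13 + 0.17 + 0.17 = 0.82.
E[N | N <= 8] = [4·0.18 + 5·0.17 + 6·0.13 + 7·0.17 + 8·0.17] / 0.82
 = 4.9 / 0.82
 = 245/41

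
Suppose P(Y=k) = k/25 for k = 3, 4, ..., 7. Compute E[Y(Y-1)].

E[Y(Y-1)] = Σ y(y-1)·P(Y=y)
 = 6·3/25 + 12·4/25 + 20·1/5 + 30·6/25 + 42·7/25
 = 18/25 + 48/25 + 4 + 36/5 + 294/25
 = 128/5

25.6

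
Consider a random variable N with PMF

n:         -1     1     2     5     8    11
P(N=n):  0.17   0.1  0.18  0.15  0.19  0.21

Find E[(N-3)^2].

22.09

E[(N-3)^2] = Σ (n-3)^2·P(N=n)
 = 16·0.17 + 4·0.1 + 1·0.18 + 4·0.15 + 25·0.19 + 64·0.21
 = 2.72 + 0.4 + 0.18 + 0.6 + 4.75 + 13.44
 = 22.09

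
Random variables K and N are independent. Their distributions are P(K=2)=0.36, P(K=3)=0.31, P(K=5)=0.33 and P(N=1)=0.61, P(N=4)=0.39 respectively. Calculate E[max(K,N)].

3.7017

E[max(K,N)] = Σ_k Σ_n max(k,n) · P(K=k)P(N=n)
 = 2·0.2196 + 4·0.1404 + 3·0.1891 + 4·0.1209 + 5·0.2013 + 5·0.1287
 = 0.4392 + 0.5616 + 0.5673 + 0.4836 + 1.0065 + 0.6435
 = 3.7017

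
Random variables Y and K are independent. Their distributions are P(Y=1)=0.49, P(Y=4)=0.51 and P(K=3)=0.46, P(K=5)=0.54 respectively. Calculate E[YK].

E[YK] = Σ_y Σ_k yk · P(Y=y)P(K=k)
 = 3·0.2254 + 5·0.2646 + 12·0.2346 + 20·0.2754
 = 0.6762 + 1.323 + 2.8152 + 5.508
 = 10.3224

10.3224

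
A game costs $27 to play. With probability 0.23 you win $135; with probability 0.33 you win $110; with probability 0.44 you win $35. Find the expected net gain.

55.75

E[payout] = 135·0.23 + 110·0.33 + 35·0.44
 = 31.05 + 36.3 + 15.4
 = 82.75
Net = 82.75 - 27 = 55.75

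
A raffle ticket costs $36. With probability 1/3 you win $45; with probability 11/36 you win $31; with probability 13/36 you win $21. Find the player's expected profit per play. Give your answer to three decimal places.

E[payout] = 45·1/3 + 31·11/36 + 21·13/36
 = 15 + 341/36 + 91/12
 = 577/18
Net = 577/18 - 36 = -71/18

-3.944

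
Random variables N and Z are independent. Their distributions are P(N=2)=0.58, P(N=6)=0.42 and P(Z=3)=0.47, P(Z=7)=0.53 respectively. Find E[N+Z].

E[N+Z] = Σ_n Σ_z (n+z) · P(N=n)P(Z=z)
 = 5·0.2726 + 9·0.3074 + 9·0.1974 + 13·0.2226
 = 1.363 + 2.7666 + 1.7766 + 2.8938
 = 8.8

8.8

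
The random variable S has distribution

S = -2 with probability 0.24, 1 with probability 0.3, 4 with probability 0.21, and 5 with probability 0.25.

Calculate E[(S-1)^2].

8.05

E[(S-1)^2] = Σ (s-1)^2·P(S=s)
 = 9·0.24 + 0·0.3 + 9·0.21 + 16·0.25
 = 2.16 + 0 + 1.89 + 4
 = 8.05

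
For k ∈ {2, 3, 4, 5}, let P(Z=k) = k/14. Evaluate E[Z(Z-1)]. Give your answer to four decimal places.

12.1429

E[Z(Z-1)] = Σ z(z-1)·P(Z=z)
 = 2·1/7 + 6·3/14 + 12·2/7 + 20·5/14
 = 2/7 + 9/7 + 24/7 + 50/7
 = 85/7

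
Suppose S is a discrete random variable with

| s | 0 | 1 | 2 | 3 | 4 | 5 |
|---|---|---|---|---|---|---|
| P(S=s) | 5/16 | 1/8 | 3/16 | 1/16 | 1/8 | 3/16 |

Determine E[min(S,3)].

E[min(S,3)] = Σ min(s,3)·P(S=s)
 = 0·5/16 + 1·1/8 + 2·3/16 + 3·1/16 + 3·1/8 + 3·3/16
 = 0 + 1/8 + 3/8 + 3/16 + 3/8 + 9/16
 = 13/8

1.625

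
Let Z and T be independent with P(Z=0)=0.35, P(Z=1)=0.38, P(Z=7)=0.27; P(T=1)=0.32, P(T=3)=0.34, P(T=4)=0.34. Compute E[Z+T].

4.97

E[Z+T] = Σ_z Σ_t (z+t) · P(Z=z)P(T=t)
 = 1·0.112 + 3·0.119 + 4·0.119 + 2·0.1216 + 4·0.1292 + 5·0.1292 + 8·0.0864 + 10·0.0918 + 11·0.0918
 = 0.112 + 0.357 + 0.476 + 0.2432 + 0.5168 + 0.646 + 0.6912 + 0.918 + 1.0098
 = 4.97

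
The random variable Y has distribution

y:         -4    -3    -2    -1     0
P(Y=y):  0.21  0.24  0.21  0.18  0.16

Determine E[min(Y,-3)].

E[min(Y,-3)] = Σ min(y,-3)·P(Y=y)
 = (-4)·0.21 + (-3)·0.24 + (-3)·0.21 + (-3)·0.18 + (-3)·0.16
 = (-0.84) + (-0.72) + (-0.63) + (-0.54) + (-0.48)
 = -3.21

-3.21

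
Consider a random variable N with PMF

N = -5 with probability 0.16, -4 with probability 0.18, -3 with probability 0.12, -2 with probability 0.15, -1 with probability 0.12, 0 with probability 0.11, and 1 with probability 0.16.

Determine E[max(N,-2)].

E[max(N,-2)] = Σ max(n,-2)·P(N=n)
 = (-2)·0.16 + (-2)·0.18 + (-2)·0.12 + (-2)·0.15 + (-1)·0.12 + 0·0.11 + 1·0.16
 = (-0.32) + (-0.36) + (-0.24) + (-0.3) + (-0.12) + 0 + 0.16
 = -1.18

-1.18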